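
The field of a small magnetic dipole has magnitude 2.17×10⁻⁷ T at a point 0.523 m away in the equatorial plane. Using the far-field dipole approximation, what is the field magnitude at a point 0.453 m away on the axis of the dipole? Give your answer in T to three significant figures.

Dipole fields scale as 1/r³ in the far field.
The axial field is twice the equatorial field at the same r, so the geometry factor is 2/1.
B₂ = B₁ · (2/1) · (r₁/r₂)³ = 2.17×10⁻⁷ · 2 · (0.523/0.453)³.
(r₁/r₂)³ = (1.155)³ = 1.539.
B₂ ≈ 6.679×10⁻⁷ T.

B ≈ 6.68×10⁻⁷ T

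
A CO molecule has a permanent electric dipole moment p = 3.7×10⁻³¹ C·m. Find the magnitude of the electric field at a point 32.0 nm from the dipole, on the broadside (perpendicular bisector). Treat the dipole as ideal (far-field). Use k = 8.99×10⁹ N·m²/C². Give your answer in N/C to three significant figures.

E ≈ 102 N/C

In the equatorial plane E = kp/r³.
E = (8.99×10⁹)(3.70×10⁻³¹) / (3.20×10⁻⁸)³ = 101.5 N/C.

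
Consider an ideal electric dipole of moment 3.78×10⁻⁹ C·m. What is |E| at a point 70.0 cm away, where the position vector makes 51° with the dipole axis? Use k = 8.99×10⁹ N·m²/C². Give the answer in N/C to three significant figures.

At angle θ the dipole field magnitude is E = (kp/r³)·√(1 + 3cos²θ).
kp/r³ = (8.99×10⁹)(3.78×10⁻⁹) / (0.700)³ = 99.07 N/C.
√(1 + 3cos²51°) = √(1 + 3·0.3960) = √2.1881 ≈ 1.4792.
E ≈ 99.07 × 1.479 = 146.6 N/C.

E ≈ 147 N/C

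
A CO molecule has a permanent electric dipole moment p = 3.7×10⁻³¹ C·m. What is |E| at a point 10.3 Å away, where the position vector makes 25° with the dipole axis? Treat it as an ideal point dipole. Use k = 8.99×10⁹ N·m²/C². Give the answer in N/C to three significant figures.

E ≈ 5.67×10⁶ N/C

At angle θ the dipole field magnitude is E = (kp/r³)·√(1 + 3cos²θ).
kp/r³ = (8.99×10⁹)(3.70×10⁻³¹) / (1.03×10⁻⁹)³ = 3.044×10⁶ N/C.
√(1 + 3cos²25°) = √(1 + 3·0.8214) = √3.4642 ≈ 1.8612.
E ≈ 3.044×10⁶ × 1.861 = 5.666×10⁶ N/C.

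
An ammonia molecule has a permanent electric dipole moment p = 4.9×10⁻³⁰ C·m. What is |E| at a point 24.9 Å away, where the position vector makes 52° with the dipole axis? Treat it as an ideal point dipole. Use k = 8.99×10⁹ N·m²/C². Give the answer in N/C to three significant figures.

E ≈ 4.17×10⁶ N/C

At angle θ the dipole field magnitude is E = (kp/r³)·√(1 + 3cos²θ).
kp/r³ = (8.99×10⁹)(4.90×10⁻³⁰) / (2.49×10⁻⁹)³ = 2.853×10⁶ N/C.
√(1 + 3cos²52°) = √(1 + 3·0.3790) = √2.1371 ≈ 1.4619.
E ≈ 2.853×10⁶ × 1.462 = 4.171×10⁶ N/C.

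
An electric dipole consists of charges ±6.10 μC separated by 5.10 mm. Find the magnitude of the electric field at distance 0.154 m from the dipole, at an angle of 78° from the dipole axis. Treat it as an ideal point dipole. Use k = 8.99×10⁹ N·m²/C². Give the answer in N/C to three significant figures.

E ≈ 8.14×10⁴ N/C

Dipole moment p = qd = (6.10×10⁻⁶ C)(0.00510 m) = 3.111×10⁻⁸ C·m.
At angle θ the dipole field magnitude is E = (kp/r³)·√(1 + 3cos²θ).
kp/r³ = (8.99×10⁹)(3.111×10⁻⁸) / (0.154)³ = 7.658×10⁴ N/C.
√(1 + 3cos²78°) = √(1 + 3·0.0432) = √1.1297 ≈ 1.0629.
E ≈ 7.658×10⁴ × 1.063 = 8.139×10⁴ N/C.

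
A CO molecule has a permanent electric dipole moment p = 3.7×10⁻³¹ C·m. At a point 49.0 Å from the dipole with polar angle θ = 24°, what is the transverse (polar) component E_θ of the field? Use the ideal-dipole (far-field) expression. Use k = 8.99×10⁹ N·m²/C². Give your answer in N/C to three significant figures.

For a dipole, E_θ = (kp sinθ)/r³.
kp/r³ = (8.99×10⁹)(3.70×10⁻³¹)/(4.90×10⁻⁹)³ = 2.827×10⁴ N/C.
E_θ = 2.827×10⁴·sin24° = 1.150×10⁴ N/C.

E_θ ≈ 1.15×10⁴ N/C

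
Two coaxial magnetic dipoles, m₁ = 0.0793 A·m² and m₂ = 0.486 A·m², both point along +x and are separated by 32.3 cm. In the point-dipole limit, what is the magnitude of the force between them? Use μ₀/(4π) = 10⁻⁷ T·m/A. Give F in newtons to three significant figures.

F ≈ 2.12×10⁻⁶ N

On-axis B of dipole 1: B = (μ₀/4π)·2m₁/r³. Force on dipole 2: F = m₂·dB/dr.
dB/dr = −(μ₀/4π)·6m₁/r⁴, so |F| = (μ₀/4π)·6m₁m₂/r⁴.
F = 6(10⁻⁷)(0.0793)(0.486)/(0.323)⁴ = 2.124×10⁻⁶ N.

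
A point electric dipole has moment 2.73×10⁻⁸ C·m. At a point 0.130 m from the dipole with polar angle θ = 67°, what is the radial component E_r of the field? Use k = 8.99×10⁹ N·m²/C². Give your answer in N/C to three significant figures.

For a dipole, E_r = (2kp cosθ)/r³.
kp/r³ = (8.99×10⁹)(2.73×10⁻⁸)/(0.130)³ = 1.117×10⁵ N/C.
E_r = 2·1.117×10⁵·cos67° = 8.730×10⁴ N/C.

E_r ≈ 8.73×10⁴ N/C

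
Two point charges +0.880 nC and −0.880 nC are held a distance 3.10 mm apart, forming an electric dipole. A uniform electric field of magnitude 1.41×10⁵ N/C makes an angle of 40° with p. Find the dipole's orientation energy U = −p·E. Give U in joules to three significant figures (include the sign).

U ≈ -2.95×10⁻⁷ J

Dipole moment p = qd = (8.80×10⁻¹⁰ C)(0.00310 m) = 2.728×10⁻¹² C·m.
U = −p·E = −pE cosθ.
U = −(2.728×10⁻¹²)(1.41×10⁵)·cos40° = -2.947×10⁻⁷ J.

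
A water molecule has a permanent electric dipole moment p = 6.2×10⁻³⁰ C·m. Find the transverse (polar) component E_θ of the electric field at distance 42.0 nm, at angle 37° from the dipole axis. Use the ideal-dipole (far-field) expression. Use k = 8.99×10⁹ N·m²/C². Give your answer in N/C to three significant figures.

For a dipole, E_θ = (kp sinθ)/r³.
kp/r³ = (8.99×10⁹)(6.20×10⁻³⁰)/(4.20×10⁻⁸)³ = 752.3 N/C.
E_θ = 752.3·sin37° = 452.8 N/C.

E_θ ≈ 453 N/C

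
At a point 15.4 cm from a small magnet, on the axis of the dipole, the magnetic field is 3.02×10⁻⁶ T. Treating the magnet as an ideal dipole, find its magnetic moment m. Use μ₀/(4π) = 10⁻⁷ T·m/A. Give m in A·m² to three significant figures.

On axis B = (μ₀/4π)·2m/r³, so m = Br³·4π/(μ₀·2).
m = (3.02×10⁻⁶)·(0.154)³ / (2·10⁻⁷) = 0.05515 A·m².

m ≈ 0.0551 A·m²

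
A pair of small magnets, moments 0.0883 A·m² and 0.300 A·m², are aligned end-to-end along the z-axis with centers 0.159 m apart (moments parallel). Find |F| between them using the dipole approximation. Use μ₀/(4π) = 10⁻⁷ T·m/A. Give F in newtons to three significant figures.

On-axis B of dipole 1: B = (μ₀/4π)·2m₁/r³. Force on dipole 2: F = m₂·dB/dr.
dB/dr = −(μ₀/4π)·6m₁/r⁴, so |F| = (μ₀/4π)·6m₁m₂/r⁴.
F = 6(10⁻⁷)(0.0883)(0.300)/(0.159)⁴ = 2.487×10⁻⁵ N.

F ≈ 2.49×10⁻⁵ N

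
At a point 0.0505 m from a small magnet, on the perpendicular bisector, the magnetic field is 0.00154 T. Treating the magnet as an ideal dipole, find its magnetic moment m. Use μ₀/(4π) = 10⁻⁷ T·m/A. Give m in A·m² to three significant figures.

In the equatorial plane B = (μ₀/4π)·m/r³, so m = Br³·4π/(μ₀).
m = (0.00154)·(0.0505)³ / (10⁻⁷) = 1.983 A·m².

m ≈ 1.98 A·m²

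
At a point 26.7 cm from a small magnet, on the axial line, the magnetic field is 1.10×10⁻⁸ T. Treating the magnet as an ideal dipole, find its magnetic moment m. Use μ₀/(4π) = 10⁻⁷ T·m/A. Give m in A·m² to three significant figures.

m ≈ 0.00105 A·m²

On axis B = (μ₀/4π)·2m/r³, so m = Br³·4π/(μ₀·2).
m = (1.10×10⁻⁸)·(0.267)³ / (2·10⁻⁷) = 0.001047 A·m².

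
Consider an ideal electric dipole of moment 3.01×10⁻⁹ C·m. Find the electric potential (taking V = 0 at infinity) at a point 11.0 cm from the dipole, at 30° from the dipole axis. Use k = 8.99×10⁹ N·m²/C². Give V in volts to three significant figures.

The dipole potential is V = kp cosθ / r².
V = (8.99×10⁹)(3.01×10⁻⁹)·cos30° / (0.110)² = 1937 V.

V ≈ 1940 V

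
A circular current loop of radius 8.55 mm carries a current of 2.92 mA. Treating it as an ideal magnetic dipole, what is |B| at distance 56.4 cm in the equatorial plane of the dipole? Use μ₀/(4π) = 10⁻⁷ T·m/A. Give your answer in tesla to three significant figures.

B ≈ 3.74×10⁻¹³ T

Magnetic moment m = IA = Iπa² = (0.00292)·π·(0.00855)² = 6.706×10⁻⁷ A·m².
In the equatorial plane B = (μ₀/4π)·m/r³ (half the axial value).
B = (10⁻⁷)·(6.706×10⁻⁷) / (0.564)³ = 3.738×10⁻¹³ T.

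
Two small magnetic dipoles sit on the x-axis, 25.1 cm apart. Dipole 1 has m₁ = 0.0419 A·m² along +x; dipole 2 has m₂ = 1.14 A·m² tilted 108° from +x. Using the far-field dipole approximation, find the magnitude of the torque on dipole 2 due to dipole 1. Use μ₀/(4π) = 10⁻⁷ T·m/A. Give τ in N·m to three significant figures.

Dipole B is on the axis of dipole A, so B₁ there is axial: B₁ = (μ₀/4π)·2m₁/r³ along +x.
B₁ = 2(10⁻⁷)(0.0419)/(0.251)³ = 5.299×10⁻⁷ T.
τ = m₂ B₁ sinθ.
τ = (1.14)(5.299×10⁻⁷)·sin108° = 5.746×10⁻⁷ N·m.

τ ≈ 5.75×10⁻⁷ N·m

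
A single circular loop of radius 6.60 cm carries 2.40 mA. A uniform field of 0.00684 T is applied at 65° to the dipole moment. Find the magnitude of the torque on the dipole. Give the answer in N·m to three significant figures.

τ ≈ 2.04×10⁻⁷ N·m

Magnetic moment m = IA = Iπa² = (0.00240)·π·(0.0660)² = 3.284×10⁻⁵ A·m².
Torque on a magnetic dipole: τ = mB sinθ.
τ = (3.284×10⁻⁵)(0.00684)·sin65° = 2.036×10⁻⁷ N·m.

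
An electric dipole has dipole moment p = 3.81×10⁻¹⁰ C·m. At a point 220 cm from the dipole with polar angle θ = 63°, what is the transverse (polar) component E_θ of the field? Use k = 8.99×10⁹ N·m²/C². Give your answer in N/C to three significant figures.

E_θ ≈ 0.287 N/C

For a dipole, E_θ = (kp sinθ)/r³.
kp/r³ = (8.99×10⁹)(3.81×10⁻¹⁰)/(2.20)³ = 0.3217 N/C.
E_θ = 0.3217·sin63° = 0.2866 N/C.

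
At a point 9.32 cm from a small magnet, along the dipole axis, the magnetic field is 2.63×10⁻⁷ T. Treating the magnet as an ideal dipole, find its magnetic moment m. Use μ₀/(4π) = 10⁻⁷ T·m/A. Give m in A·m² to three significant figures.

m ≈ 0.00106 A·m²

On axis B = (μ₀/4π)·2m/r³, so m = Br³·4π/(μ₀·2).
m = (2.63×10⁻⁷)·(0.0932)³ / (2·10⁻⁷) = 0.001065 A·m².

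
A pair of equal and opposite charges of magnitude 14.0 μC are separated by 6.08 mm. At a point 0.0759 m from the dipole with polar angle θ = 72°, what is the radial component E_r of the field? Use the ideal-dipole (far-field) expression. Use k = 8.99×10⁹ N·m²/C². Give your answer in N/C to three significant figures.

Dipole moment p = qd = (1.40×10⁻⁵ C)(0.00608 m) = 8.512×10⁻⁸ C·m.
For a dipole, E_r = (2kp cosθ)/r³.
kp/r³ = (8.99×10⁹)(8.512×10⁻⁸)/(0.0759)³ = 1.750×10⁶ N/C.
E_r = 2·1.750×10⁶·cos72° = 1.082×10⁶ N/C.

E_r ≈ 1.08×10⁶ N/C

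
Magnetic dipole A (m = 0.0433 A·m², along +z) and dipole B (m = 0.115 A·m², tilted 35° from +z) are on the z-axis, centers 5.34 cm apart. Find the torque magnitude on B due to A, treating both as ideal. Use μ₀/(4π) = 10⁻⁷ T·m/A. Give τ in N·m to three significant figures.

Dipole B is on the axis of dipole A, so B₁ there is axial: B₁ = (μ₀/4π)·2m₁/r³ along +z.
B₁ = 2(10⁻⁷)(0.0433)/(0.0534)³ = 5.687×10⁻⁵ T.
τ = m₂ B₁ sinθ.
τ = (0.115)(5.687×10⁻⁵)·sin35° = 3.751×10⁻⁶ N·m.

τ ≈ 3.75×10⁻⁶ N·m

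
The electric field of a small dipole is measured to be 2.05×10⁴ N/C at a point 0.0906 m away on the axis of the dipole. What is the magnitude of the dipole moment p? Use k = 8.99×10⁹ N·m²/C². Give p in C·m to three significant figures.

p ≈ 8.48×10⁻¹⁰ C·m

On axis E = 2kp/r³, so p = Er³/(2k).
p = (2.05×10⁴)·(0.0906)³ / (2·8.99×10⁹) = 8.479×10⁻¹⁰ C·m.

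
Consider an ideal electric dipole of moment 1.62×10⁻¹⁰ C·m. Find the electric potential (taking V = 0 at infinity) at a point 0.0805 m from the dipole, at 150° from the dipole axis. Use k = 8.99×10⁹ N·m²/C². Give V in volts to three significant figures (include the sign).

V ≈ -195 V

The dipole potential is V = kp cosθ / r².
V = (8.99×10⁹)(1.62×10⁻¹⁰)·cos150° / (0.0805)² = -194.6 V.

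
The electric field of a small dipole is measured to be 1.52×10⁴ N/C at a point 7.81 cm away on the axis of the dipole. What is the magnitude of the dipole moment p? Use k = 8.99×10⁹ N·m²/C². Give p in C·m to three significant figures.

p ≈ 4.03×10⁻¹⁰ C·m

On axis E = 2kp/r³, so p = Er³/(2k).
p = (1.52×10⁴)·(0.0781)³ / (2·8.99×10⁹) = 4.027×10⁻¹⁰ C·m.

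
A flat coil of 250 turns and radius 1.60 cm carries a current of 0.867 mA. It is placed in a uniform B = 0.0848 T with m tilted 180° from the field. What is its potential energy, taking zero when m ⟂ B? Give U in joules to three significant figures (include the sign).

U ≈ 1.48×10⁻⁵ J

m = NIA = NIπa² = 250·(8.67×10⁻⁴)·π·(0.0160)² = 1.743×10⁻⁴ A·m².
U = −m·B = −mB cosθ.
U = −(1.743×10⁻⁴)(0.0848)·cos180° = 1.478×10⁻⁵ J.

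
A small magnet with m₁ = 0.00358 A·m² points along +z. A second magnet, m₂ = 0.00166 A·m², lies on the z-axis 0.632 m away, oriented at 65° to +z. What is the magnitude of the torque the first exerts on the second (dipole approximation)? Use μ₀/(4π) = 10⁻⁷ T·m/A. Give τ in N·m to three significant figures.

Dipole B is on the axis of dipole A, so B₁ there is axial: B₁ = (μ₀/4π)·2m₁/r³ along +z.
B₁ = 2(10⁻⁷)(0.00358)/(0.632)³ = 2.836×10⁻⁹ T.
τ = m₂ B₁ sinθ.
τ = (0.00166)(2.836×10⁻⁹)·sin65° = 4.267×10⁻¹² N·m.

τ ≈ 4.27×10⁻¹² N·m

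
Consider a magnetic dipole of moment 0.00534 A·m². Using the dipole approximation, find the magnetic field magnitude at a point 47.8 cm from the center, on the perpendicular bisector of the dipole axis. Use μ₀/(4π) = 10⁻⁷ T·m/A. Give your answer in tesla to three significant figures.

In the equatorial plane B = (μ₀/4π)·m/r³ (half the axial value).
B = (10⁻⁷)·(0.00534) / (0.478)³ = 4.889×10⁻⁹ T.

B ≈ 4.89×10⁻⁹ T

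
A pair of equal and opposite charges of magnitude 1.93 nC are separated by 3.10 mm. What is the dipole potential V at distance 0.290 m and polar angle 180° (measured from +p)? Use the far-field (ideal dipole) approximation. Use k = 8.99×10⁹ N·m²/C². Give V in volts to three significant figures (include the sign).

V ≈ -0.640 V

Dipole moment p = qd = (1.93×10⁻⁹ C)(0.00310 m) = 5.983×10⁻¹² C·m.
The dipole potential is V = kp cosθ / r².
V = (8.99×10⁹)(5.983×10⁻¹²)·cos180° / (0.290)² = -0.6396 V.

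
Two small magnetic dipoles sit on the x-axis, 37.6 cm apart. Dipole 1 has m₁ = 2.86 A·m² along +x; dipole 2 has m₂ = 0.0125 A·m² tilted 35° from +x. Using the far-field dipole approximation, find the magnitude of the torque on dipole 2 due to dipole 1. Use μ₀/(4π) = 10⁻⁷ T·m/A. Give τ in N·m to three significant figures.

τ ≈ 7.71×10⁻⁸ N·m

Dipole B is on the axis of dipole A, so B₁ there is axial: B₁ = (μ₀/4π)·2m₁/r³ along +x.
B₁ = 2(10⁻⁷)(2.86)/(0.376)³ = 1.076×10⁻⁵ T.
τ = m₂ B₁ sinθ.
τ = (0.0125)(1.076×10⁻⁵)·sin35° = 7.715×10⁻⁸ N·m.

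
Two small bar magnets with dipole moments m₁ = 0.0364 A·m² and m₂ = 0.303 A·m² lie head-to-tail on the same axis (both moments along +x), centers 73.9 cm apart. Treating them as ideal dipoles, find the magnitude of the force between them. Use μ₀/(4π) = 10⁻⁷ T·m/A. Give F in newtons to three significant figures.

F ≈ 2.22×10⁻⁸ N

On-axis B of dipole 1: B = (μ₀/4π)·2m₁/r³. Force on dipole 2: F = m₂·dB/dr.
dB/dr = −(μ₀/4π)·6m₁/r⁴, so |F| = (μ₀/4π)·6m₁m₂/r⁴.
F = 6(10⁻⁷)(0.0364)(0.303)/(0.739)⁴ = 2.219×10⁻⁸ N.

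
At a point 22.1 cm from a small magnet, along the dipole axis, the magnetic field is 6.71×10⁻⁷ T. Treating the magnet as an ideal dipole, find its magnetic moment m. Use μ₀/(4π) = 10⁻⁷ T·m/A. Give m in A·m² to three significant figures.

On axis B = (μ₀/4π)·2m/r³, so m = Br³·4π/(μ₀·2).
m = (6.71×10⁻⁷)·(0.221)³ / (2·10⁻⁷) = 0.03621 A·m².

m ≈ 0.0362 A·m²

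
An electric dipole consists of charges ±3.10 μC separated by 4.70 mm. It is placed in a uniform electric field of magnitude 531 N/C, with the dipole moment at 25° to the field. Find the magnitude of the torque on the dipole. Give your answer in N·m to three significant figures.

Dipole moment p = qd = (3.10×10⁻⁶ C)(0.00470 m) = 1.457×10⁻⁸ C·m.
Torque on an electric dipole: τ = pE sinθ.
τ = (1.457×10⁻⁸)(531)·sin25° = 3.270×10⁻⁶ N·m.

τ ≈ 3.27×10⁻⁶ N·m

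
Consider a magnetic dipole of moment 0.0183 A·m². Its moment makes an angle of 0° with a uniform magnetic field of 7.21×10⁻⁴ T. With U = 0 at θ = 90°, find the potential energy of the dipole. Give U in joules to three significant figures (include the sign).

U = −m·B = −mB cosθ.
U = −(0.0183)(7.21×10⁻⁴)·cos0° = -1.319×10⁻⁵ J.

U ≈ -1.32×10⁻⁵ J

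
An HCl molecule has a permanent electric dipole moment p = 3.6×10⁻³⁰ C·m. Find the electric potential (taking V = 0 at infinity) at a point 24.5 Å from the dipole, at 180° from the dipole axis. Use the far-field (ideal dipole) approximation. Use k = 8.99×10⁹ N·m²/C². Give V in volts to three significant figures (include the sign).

The dipole potential is V = kp cosθ / r².
V = (8.99×10⁹)(3.60×10⁻³⁰)·cos180° / (2.45×10⁻⁹)² = -0.005392 V.

V ≈ -0.00539 V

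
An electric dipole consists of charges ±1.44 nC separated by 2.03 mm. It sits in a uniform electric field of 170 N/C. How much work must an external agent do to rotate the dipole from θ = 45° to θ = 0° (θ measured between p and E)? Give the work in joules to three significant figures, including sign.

Dipole moment p = qd = (1.44×10⁻⁹ C)(0.00203 m) = 2.923×10⁻¹² C·m.
W_ext = ΔU = U(θ₂) − U(θ₁) = −pE cosθ₂ − (−pE cosθ₁) = pE(cosθ₁ − cosθ₂).
W = (2.923×10⁻¹²)(170)·(cos45° − cos0°) = (4.969×10⁻¹⁰)·(-0.2929) = -1.455×10⁻¹⁰ J.

W ≈ -1.46×10⁻¹⁰ J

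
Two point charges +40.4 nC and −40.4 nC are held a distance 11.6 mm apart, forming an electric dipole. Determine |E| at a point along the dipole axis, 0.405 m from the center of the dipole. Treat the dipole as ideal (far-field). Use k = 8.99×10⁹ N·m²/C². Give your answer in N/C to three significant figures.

Dipole moment p = qd = (4.04×10⁻⁸ C)(0.0116 m) = 4.686×10⁻¹⁰ C·m.
On the dipole axis E = 2kp/r³.
E = 2·(8.99×10⁹)(4.686×10⁻¹⁰) / (0.405)³ = 126.8 N/C.

E ≈ 127 N/C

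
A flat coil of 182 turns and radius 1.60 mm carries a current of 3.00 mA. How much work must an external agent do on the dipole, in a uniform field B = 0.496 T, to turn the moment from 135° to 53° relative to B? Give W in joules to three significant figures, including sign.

m = NIA = NIπa² = 182·(0.00300)·π·(0.00160)² = 4.391×10⁻⁶ A·m².
W_ext = ΔU = −mB cosθ₂ + mB cosθ₁ = mB(cosθ₁ − cosθ₂).
W = (4.391×10⁻⁶)(0.496)·(cos135° − cos53°) = (2.178×10⁻⁶)·(-1.3089) = -2.851×10⁻⁶ J.

W ≈ -2.85×10⁻⁶ J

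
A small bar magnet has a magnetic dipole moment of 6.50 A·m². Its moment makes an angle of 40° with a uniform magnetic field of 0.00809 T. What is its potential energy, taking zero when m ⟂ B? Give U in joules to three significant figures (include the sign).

U = −m·B = −mB cosθ.
U = −(6.50)(0.00809)·cos40° = -0.04028 J.

U ≈ -0.0403 J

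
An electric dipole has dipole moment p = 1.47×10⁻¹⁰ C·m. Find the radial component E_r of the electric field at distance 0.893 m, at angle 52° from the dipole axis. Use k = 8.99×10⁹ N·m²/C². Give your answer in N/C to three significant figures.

E_r ≈ 2.29 N/C

For a dipole, E_r = (2kp cosθ)/r³.
kp/r³ = (8.99×10⁹)(1.47×10⁻¹⁰)/(0.893)³ = 1.856 N/C.
E_r = 2·1.856·cos52° = 2.285 N/C.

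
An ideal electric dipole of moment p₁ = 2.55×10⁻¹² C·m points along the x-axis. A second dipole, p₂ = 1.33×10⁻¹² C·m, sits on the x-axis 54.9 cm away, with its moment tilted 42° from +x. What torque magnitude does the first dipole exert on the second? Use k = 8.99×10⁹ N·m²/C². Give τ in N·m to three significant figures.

The second dipole sits on the axis of the first, so the field there is axial: E₁ = 2kp₁/r³ along +x.
E₁ = 2(8.99×10⁹)(2.55×10⁻¹²)/(0.549)³ = 0.2771 N/C.
Torque on the second dipole: τ = p₂ E₁ sinθ.
τ = (1.33×10⁻¹²)(0.2771)·sin42° = 2.466×10⁻¹³ N·m.

τ ≈ 2.47×10⁻¹³ N·m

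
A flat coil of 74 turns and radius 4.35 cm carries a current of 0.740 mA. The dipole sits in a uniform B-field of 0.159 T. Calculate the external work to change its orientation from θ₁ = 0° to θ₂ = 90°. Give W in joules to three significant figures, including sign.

m = NIA = NIπa² = 74·(7.40×10⁻⁴)·π·(0.0435)² = 3.255×10⁻⁴ A·m².
W_ext = ΔU = −mB cosθ₂ + mB cosθ₁ = mB(cosθ₁ − cosθ₂).
W = (3.255×10⁻⁴)(0.159)·(cos0° − cos90°) = (5.175×10⁻⁵)·(+1.0000) = 5.175×10⁻⁵ J.

W ≈ 5.18×10⁻⁵ J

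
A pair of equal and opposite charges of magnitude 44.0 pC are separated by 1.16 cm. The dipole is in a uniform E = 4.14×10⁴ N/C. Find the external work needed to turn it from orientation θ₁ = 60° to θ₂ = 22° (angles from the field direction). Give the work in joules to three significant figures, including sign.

W ≈ -9.03×10⁻⁹ J

Dipole moment p = qd = (4.40×10⁻¹¹ C)(0.0116 m) = 5.104×10⁻¹³ C·m.
W_ext = ΔU = U(θ₂) − U(θ₁) = −pE cosθ₂ − (−pE cosθ₁) = pE(cosθ₁ − cosθ₂).
W = (5.104×10⁻¹³)(4.14×10⁴)·(cos60° − cos22°) = (2.113×10⁻⁸)·(-0.4272) = -9.027×10⁻⁹ J.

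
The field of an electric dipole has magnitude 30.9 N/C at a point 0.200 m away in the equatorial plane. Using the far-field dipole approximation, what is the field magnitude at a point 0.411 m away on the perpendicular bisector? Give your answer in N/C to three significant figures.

E ≈ 3.56 N/C

Dipole fields scale as 1/r³ in the far field; the geometry is the same at both points.
E₂ = E₁ · (r₁/r₂)³ = 30.9 · (0.200/0.411)³.
(r₁/r₂)³ = (0.4866)³ = 0.1152.
E₂ ≈ 3.561 N/C.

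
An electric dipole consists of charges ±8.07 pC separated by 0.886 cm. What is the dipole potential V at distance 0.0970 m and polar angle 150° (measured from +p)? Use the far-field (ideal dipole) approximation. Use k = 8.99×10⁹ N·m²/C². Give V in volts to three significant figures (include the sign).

V ≈ -0.0592 V

Dipole moment p = qd = (8.07×10⁻¹² C)(0.00886 m) = 7.15×10⁻¹⁴ C·m.
The dipole potential is V = kp cosθ / r².
V = (8.99×10⁹)(7.15×10⁻¹⁴)·cos150° / (0.0970)² = -0.05916 V.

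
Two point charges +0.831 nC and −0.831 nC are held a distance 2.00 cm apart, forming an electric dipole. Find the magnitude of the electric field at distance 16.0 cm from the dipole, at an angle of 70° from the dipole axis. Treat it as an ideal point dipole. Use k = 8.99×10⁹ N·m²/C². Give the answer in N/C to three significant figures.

E ≈ 42.4 N/C

Dipole moment p = qd = (8.31×10⁻¹⁰ C)(0.0200 m) = 1.662×10⁻¹¹ C·m.
At angle θ the dipole field magnitude is E = (kp/r³)·√(1 + 3cos²θ).
kp/r³ = (8.99×10⁹)(1.662×10⁻¹¹) / (0.160)³ = 36.48 N/C.
√(1 + 3cos²70°) = √(1 + 3·0.1170) = √1.3509 ≈ 1.1623.
E ≈ 36.48 × 1.162 = 42.40 N/C.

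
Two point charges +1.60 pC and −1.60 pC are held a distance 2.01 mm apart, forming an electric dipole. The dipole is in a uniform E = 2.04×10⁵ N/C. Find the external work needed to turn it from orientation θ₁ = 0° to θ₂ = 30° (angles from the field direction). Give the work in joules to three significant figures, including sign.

Dipole moment p = qd = (1.60×10⁻¹² C)(0.00201 m) = 3.216×10⁻¹⁵ C·m.
W_ext = ΔU = U(θ₂) − U(θ₁) = −pE cosθ₂ − (−pE cosθ₁) = pE(cosθ₁ − cosθ₂).
W = (3.216×10⁻¹⁵)(2.04×10⁵)·(cos0° − cos30°) = (6.561×10⁻¹⁰)·(+0.1340) = 8.790×10⁻¹¹ J.

W ≈ 8.79×10⁻¹¹ J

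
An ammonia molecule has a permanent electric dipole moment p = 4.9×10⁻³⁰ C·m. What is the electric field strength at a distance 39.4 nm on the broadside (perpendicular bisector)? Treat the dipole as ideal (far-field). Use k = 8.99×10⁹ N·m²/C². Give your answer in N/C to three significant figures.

E ≈ 720 N/C

On the perpendicular bisector E = kp/r³ (half the axial value at the same distance).
E = (8.99×10⁹)(4.90×10⁻³⁰) / (3.94×10⁻⁸)³ = 720.2 N/C.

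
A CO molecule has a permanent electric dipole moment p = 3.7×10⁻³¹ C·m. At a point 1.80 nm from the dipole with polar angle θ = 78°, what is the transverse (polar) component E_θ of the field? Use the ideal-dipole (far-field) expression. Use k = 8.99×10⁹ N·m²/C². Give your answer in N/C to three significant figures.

E_θ ≈ 5.58×10⁵ N/C

For a dipole, E_θ = (kp sinθ)/r³.
kp/r³ = (8.99×10⁹)(3.70×10⁻³¹)/(1.80×10⁻⁹)³ = 5.704×10⁵ N/C.
E_θ = 5.704×10⁵·sin78° = 5.579×10⁵ N/C.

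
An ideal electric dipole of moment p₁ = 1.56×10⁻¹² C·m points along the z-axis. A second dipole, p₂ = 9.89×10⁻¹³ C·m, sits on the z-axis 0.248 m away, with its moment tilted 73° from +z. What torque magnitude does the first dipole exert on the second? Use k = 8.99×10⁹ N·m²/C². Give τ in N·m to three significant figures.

The second dipole sits on the axis of the first, so the field there is axial: E₁ = 2kp₁/r³ along +z.
E₁ = 2(8.99×10⁹)(1.56×10⁻¹²)/(0.248)³ = 1.839 N/C.
Torque on the second dipole: τ = p₂ E₁ sinθ.
τ = (9.89×10⁻¹³)(1.839)·sin73° = 1.739×10⁻¹² N·m.

τ ≈ 1.74×10⁻¹² N·m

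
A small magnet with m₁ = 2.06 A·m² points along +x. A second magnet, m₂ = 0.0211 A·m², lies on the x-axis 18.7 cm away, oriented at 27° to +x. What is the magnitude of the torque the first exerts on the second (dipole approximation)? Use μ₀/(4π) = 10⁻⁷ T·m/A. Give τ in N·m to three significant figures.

Dipole B is on the axis of dipole A, so B₁ there is axial: B₁ = (μ₀/4π)·2m₁/r³ along +x.
B₁ = 2(10⁻⁷)(2.06)/(0.187)³ = 6.300×10⁻⁵ T.
τ = m₂ B₁ sinθ.
τ = (0.0211)(6.300×10⁻⁵)·sin27° = 6.035×10⁻⁷ N·m.

τ ≈ 6.04×10⁻⁷ N·m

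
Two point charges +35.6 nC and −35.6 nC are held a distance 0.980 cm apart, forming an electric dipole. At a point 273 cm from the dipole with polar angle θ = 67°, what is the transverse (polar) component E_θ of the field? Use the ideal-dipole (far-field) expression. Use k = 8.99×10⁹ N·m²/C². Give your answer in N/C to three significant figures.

Dipole moment p = qd = (3.56×10⁻⁸ C)(0.00980 m) = 3.489×10⁻¹⁰ C·m.
For a dipole, E_θ = (kp sinθ)/r³.
kp/r³ = (8.99×10⁹)(3.489×10⁻¹⁰)/(2.73)³ = 0.1542 N/C.
E_θ = 0.1542·sin67° = 0.1419 N/C.

E_θ ≈ 0.142 N/C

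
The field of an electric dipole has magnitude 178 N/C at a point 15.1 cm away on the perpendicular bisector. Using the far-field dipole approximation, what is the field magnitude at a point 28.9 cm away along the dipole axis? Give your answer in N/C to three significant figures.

E ≈ 50.8 N/C

Dipole fields scale as 1/r³ in the far field.
The axial field is twice the equatorial field at the same r, so the geometry factor is 2/1.
E₂ = E₁ · (2/1) · (r₁/r₂)³ = 178 · 2 · (15.1/28.9)³.
(r₁/r₂)³ = (0.5225)³ = 0.1426.
E₂ ≈ 50.78 N/C.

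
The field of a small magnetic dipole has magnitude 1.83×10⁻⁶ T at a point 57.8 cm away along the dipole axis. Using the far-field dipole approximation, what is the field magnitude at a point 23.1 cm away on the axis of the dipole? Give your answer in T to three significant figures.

Dipole fields scale as 1/r³ in the far field; the geometry is the same at both points.
B₂ = B₁ · (r₁/r₂)³ = 1.83×10⁻⁶ · (57.8/23.1)³.
(r₁/r₂)³ = (2.502)³ = 15.67.
B₂ ≈ 2.867×10⁻⁵ T.

B ≈ 2.87×10⁻⁵ T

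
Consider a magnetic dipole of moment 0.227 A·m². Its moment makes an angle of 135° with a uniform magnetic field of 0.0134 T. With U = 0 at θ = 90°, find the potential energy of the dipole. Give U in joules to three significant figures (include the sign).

U ≈ 0.00215 J

U = −m·B = −mB cosθ.
U = −(0.227)(0.0134)·cos135° = 0.002151 J.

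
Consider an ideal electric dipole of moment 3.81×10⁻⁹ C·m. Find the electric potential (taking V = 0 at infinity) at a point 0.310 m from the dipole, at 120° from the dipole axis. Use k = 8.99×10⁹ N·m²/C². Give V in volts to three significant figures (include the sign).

V ≈ -178 V

The dipole potential is V = kp cosθ / r².
V = (8.99×10⁹)(3.81×10⁻⁹)·cos120° / (0.310)² = -178.2 V.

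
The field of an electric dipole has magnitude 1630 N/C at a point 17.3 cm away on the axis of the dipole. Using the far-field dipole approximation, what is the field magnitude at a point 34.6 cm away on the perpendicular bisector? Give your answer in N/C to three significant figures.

Dipole fields scale as 1/r³ in the far field.
The axial field is twice the equatorial field at the same r, so the geometry factor is 1/2.
E₂ = E₁ · (1/2) · (r₁/r₂)³ = 1630 · 0.5 · (17.3/34.6)³.
(r₁/r₂)³ = (0.5)³ = 0.125.
E₂ ≈ 101.9 N/C.

E ≈ 102 N/C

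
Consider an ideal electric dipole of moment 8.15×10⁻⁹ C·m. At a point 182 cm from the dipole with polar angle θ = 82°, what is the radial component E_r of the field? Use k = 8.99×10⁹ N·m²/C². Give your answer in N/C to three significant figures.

E_r ≈ 3.38 N/C

For a dipole, E_r = (2kp cosθ)/r³.
kp/r³ = (8.99×10⁹)(8.15×10⁻⁹)/(1.82)³ = 12.15 N/C.
E_r = 2·12.15·cos82° = 3.383 N/C.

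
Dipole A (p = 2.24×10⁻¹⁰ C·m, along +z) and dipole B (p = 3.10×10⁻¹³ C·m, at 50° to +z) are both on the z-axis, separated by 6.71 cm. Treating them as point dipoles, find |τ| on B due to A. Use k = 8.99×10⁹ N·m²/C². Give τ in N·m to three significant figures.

τ ≈ 3.17×10⁻⁹ N·m

The second dipole sits on the axis of the first, so the field there is axial: E₁ = 2kp₁/r³ along +z.
E₁ = 2(8.99×10⁹)(2.24×10⁻¹⁰)/(0.0671)³ = 1.333×10⁴ N/C.
Torque on the second dipole: τ = p₂ E₁ sinθ.
τ = (3.10×10⁻¹³)(1.333×10⁴)·sin50° = 3.166×10⁻⁹ N·m.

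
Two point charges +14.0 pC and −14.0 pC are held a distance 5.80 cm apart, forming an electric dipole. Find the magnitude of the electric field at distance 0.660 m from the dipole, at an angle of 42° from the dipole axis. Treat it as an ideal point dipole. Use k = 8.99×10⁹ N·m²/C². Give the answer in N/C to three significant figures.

Dipole moment p = qd = (1.40×10⁻¹¹ C)(0.0580 m) = 8.12×10⁻¹³ C·m.
At angle θ the dipole field magnitude is E = (kp/r³)·√(1 + 3cos²θ).
kp/r³ = (8.99×10⁹)(8.12×10⁻¹³) / (0.660)³ = 0.02539 N/C.
√(1 + 3cos²42°) = √(1 + 3·0.5523) = √2.6568 ≈ 1.6300.
E ≈ 0.02539 × 1.630 = 0.04139 N/C.

E ≈ 0.0414 N/C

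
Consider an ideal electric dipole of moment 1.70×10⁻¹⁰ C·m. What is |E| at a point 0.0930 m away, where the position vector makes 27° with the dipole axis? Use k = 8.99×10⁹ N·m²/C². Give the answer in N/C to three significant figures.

At angle θ the dipole field magnitude is E = (kp/r³)·√(1 + 3cos²θ).
kp/r³ = (8.99×10⁹)(1.70×10⁻¹⁰) / (0.0930)³ = 1900 N/C.
√(1 + 3cos²27°) = √(1 + 3·0.7939) = √3.3817 ≈ 1.8389.
E ≈ 1900 × 1.839 = 3494 N/C.

E ≈ 3490 N/C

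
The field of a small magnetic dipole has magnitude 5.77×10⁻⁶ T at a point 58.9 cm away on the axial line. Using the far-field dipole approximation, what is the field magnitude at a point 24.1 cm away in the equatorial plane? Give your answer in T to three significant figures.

B ≈ 4.21×10⁻⁵ T

Dipole fields scale as 1/r³ in the far field.
The axial field is twice the equatorial field at the same r, so the geometry factor is 1/2.
B₂ = B₁ · (1/2) · (r₁/r₂)³ = 5.77×10⁻⁶ · 0.5 · (58.9/24.1)³.
(r₁/r₂)³ = (2.444)³ = 14.6.
B₂ ≈ 4.212×10⁻⁵ T.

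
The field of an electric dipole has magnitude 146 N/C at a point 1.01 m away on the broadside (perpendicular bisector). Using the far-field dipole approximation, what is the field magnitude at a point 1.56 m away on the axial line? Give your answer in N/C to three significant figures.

Dipole fields scale as 1/r³ in the far field.
The axial field is twice the equatorial field at the same r, so the geometry factor is 2/1.
E₂ = E₁ · (2/1) · (r₁/r₂)³ = 146 · 2 · (1.01/1.56)³.
(r₁/r₂)³ = (0.6474)³ = 0.2714.
E₂ ≈ 79.25 N/C.

E ≈ 79.2 N/C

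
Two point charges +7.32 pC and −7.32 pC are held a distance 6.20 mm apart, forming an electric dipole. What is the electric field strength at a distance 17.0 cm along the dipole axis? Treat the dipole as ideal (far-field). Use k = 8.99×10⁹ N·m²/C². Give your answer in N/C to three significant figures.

E ≈ 0.166 N/C

Dipole moment p = qd = (7.32×10⁻¹² C)(0.00620 m) = 4.538×10⁻¹⁴ C·m.
On the dipole axis E = 2kp/r³.
E = 2·(8.99×10⁹)(4.538×10⁻¹⁴) / (0.170)³ = 0.1661 N/C.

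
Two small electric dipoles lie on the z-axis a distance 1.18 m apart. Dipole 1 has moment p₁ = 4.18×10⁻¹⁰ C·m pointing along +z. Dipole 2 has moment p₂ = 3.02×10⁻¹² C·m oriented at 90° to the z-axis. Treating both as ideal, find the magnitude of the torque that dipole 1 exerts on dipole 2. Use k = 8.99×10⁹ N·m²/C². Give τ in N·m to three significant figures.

The second dipole sits on the axis of the first, so the field there is axial: E₁ = 2kp₁/r³ along +z.
E₁ = 2(8.99×10⁹)(4.18×10⁻¹⁰)/(1.18)³ = 4.574 N/C.
Torque on the second dipole: τ = p₂ E₁ sinθ.
τ = (3.02×10⁻¹²)(4.574)·sin90° = 1.381×10⁻¹¹ N·m.

τ ≈ 1.38×10⁻¹¹ N·m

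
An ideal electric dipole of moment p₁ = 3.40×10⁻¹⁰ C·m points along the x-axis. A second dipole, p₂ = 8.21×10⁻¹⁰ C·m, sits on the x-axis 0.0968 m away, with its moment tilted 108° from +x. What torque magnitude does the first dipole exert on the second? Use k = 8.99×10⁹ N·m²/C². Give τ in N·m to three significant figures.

The second dipole sits on the axis of the first, so the field there is axial: E₁ = 2kp₁/r³ along +x.
E₁ = 2(8.99×10⁹)(3.40×10⁻¹⁰)/(0.0968)³ = 6740 N/C.
Torque on the second dipole: τ = p₂ E₁ sinθ.
τ = (8.21×10⁻¹⁰)(6740)·sin108° = 5.262×10⁻⁶ N·m.

τ ≈ 5.26×10⁻⁶ N·m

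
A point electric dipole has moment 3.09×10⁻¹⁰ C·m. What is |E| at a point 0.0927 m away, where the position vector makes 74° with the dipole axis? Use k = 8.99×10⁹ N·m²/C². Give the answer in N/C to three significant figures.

E ≈ 3860 N/C

At angle θ the dipole field magnitude is E = (kp/r³)·√(1 + 3cos²θ).
kp/r³ = (8.99×10⁹)(3.09×10⁻¹⁰) / (0.0927)³ = 3487 N/C.
√(1 + 3cos²74°) = √(1 + 3·0.0760) = √1.2279 ≈ 1.1081.
E ≈ 3487 × 1.108 = 3864 N/C.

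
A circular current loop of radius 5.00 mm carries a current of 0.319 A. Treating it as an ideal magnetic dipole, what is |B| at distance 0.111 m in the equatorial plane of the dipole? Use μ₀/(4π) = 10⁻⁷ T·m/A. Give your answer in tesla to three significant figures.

Magnetic moment m = IA = Iπa² = (0.319)·π·(0.00500)² = 2.505×10⁻⁵ A·m².
In the equatorial plane B = (μ₀/4π)·m/r³ (half the axial value).
B = (10⁻⁷)·(2.505×10⁻⁵) / (0.111)³ = 1.832×10⁻⁹ T.

B ≈ 1.83×10⁻⁹ T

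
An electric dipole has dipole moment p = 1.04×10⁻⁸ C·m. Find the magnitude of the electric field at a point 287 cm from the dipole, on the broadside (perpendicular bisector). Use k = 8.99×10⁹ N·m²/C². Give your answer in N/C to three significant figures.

E ≈ 3.96 N/C

In the equatorial plane E = kp/r³.
E = (8.99×10⁹)(1.04×10⁻⁸) / (2.87)³ = 3.955 N/C.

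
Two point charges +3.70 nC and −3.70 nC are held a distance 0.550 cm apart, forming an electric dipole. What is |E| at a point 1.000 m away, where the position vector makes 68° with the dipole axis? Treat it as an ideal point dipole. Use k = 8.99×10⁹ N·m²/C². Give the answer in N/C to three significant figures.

Dipole moment p = qd = (3.70×10⁻⁹ C)(0.00550 m) = 2.035×10⁻¹¹ C·m.
At angle θ the dipole field magnitude is E = (kp/r³)·√(1 + 3cos²θ).
kp/r³ = (8.99×10⁹)(2.035×10⁻¹¹) / (1.00)³ = 0.1829 N/C.
√(1 + 3cos²68°) = √(1 + 3·0.1403) = √1.4210 ≈ 1.1921.
E ≈ 0.1829 × 1.192 = 0.2181 N/C.

E ≈ 0.218 N/C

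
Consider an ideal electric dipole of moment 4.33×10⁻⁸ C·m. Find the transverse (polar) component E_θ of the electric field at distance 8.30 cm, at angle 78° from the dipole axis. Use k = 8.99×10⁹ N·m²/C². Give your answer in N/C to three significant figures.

E_θ ≈ 6.66×10⁵ N/C

For a dipole, E_θ = (kp sinθ)/r³.
kp/r³ = (8.99×10⁹)(4.33×10⁻⁸)/(0.0830)³ = 6.808×10⁵ N/C.
E_θ = 6.808×10⁵·sin78° = 6.659×10⁵ N/C.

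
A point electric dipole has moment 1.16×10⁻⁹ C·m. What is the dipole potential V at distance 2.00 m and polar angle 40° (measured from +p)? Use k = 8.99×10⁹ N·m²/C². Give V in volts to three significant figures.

The dipole potential is V = kp cosθ / r².
V = (8.99×10⁹)(1.16×10⁻⁹)·cos40° / (2.00)² = 1.997 V.

V ≈ 2.00 V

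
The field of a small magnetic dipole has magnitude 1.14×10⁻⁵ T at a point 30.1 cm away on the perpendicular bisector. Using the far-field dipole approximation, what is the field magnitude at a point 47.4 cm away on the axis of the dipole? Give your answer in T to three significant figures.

B ≈ 5.84×10⁻⁶ T

Dipole fields scale as 1/r³ in the far field.
The axial field is twice the equatorial field at the same r, so the geometry factor is 2/1.
B₂ = B₁ · (2/1) · (r₁/r₂)³ = 1.14×10⁻⁵ · 2 · (30.1/47.4)³.
(r₁/r₂)³ = (0.635)³ = 0.2561.
B₂ ≈ 5.838×10⁻⁶ T.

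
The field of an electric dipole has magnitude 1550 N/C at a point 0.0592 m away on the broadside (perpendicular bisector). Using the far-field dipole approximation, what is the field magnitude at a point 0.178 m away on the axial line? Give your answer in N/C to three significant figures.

Dipole fields scale as 1/r³ in the far field.
The axial field is twice the equatorial field at the same r, so the geometry factor is 2/1.
E₂ = E₁ · (2/1) · (r₁/r₂)³ = 1550 · 2 · (0.0592/0.178)³.
(r₁/r₂)³ = (0.3326)³ = 0.03679.
E₂ ≈ 114.0 N/C.

E ≈ 114 N/C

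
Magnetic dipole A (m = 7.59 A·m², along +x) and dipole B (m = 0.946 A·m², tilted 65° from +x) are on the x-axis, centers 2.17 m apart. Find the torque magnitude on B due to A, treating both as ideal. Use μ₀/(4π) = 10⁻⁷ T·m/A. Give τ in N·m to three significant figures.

τ ≈ 1.27×10⁻⁷ N·m

Dipole B is on the axis of dipole A, so B₁ there is axial: B₁ = (μ₀/4π)·2m₁/r³ along +x.
B₁ = 2(10⁻⁷)(7.59)/(2.17)³ = 1.486×10⁻⁷ T.
τ = m₂ B₁ sinθ.
τ = (0.946)(1.486×10⁻⁷)·sin65° = 1.274×10⁻⁷ N·m.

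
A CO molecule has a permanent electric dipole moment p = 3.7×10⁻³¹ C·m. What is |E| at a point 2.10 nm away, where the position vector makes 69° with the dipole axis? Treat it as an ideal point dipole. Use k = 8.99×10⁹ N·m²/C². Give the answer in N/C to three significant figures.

At angle θ the dipole field magnitude is E = (kp/r³)·√(1 + 3cos²θ).
kp/r³ = (8.99×10⁹)(3.70×10⁻³¹) / (2.10×10⁻⁹)³ = 3.592×10⁵ N/C.
√(1 + 3cos²69°) = √(1 + 3·0.1284) = √1.3853 ≈ 1.1770.
E ≈ 3.592×10⁵ × 1.177 = 4.227×10⁵ N/C.

E ≈ 4.23×10⁵ N/C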